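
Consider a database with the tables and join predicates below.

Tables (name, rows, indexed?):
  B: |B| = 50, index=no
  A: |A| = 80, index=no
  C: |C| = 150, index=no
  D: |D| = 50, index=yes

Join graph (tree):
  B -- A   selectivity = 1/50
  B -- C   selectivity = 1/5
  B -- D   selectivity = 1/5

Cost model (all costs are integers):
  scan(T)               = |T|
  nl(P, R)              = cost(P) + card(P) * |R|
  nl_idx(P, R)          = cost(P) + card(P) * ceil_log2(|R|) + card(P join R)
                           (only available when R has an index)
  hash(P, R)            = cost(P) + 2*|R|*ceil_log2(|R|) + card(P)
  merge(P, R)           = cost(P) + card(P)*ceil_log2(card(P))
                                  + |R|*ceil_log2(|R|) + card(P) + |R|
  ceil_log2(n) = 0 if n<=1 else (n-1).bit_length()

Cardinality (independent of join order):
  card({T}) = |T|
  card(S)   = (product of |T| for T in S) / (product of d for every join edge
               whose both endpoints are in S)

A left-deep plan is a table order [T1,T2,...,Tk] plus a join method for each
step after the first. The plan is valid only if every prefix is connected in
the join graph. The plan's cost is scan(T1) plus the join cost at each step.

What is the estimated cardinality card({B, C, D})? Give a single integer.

15000

Tables in S: B(50), C(150), D(50)
Edges inside S: B-C(d=5), B-D(d=5)
numerator = 50 * 150 * 50 = 375000
denominator = 5 * 5 = 25
card(S) = 375000 / 25 = 15000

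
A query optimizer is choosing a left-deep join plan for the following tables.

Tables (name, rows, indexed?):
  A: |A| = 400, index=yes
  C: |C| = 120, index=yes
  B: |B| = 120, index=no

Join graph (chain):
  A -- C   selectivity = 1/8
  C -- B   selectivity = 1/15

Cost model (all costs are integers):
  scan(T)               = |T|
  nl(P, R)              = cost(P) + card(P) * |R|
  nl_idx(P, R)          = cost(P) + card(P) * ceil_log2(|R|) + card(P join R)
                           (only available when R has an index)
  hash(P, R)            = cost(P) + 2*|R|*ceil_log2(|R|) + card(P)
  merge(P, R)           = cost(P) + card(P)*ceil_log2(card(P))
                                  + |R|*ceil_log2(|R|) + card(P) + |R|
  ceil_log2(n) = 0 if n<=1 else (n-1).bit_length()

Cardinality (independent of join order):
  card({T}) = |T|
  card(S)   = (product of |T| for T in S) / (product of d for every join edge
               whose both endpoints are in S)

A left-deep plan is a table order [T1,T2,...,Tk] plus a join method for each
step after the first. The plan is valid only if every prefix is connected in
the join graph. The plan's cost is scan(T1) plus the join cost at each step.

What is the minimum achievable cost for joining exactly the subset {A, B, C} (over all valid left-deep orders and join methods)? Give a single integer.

10080

Selinger DP over subsets of {A,B,C}:
  {A}: scan cost=400, card=400
  {C}: scan cost=120, card=120
  {B}: scan cost=120, card=120
  {AC}: card=6000; try (C,hash)→2480, (A,merge)→5080, (C,merge)→5360, (A,nl_idx)→7200, (A,hash)→7440, (C,nl_idx)→9200 …(+2); best=2480 via (C,hash)
  {BC}: card=960; try (C,hash)→1920, (C,nl_idx)→1920, (B,hash)→1920, (C,merge)→2040, (B,merge)→2040, (C,nl)→14520 …(+1); best=1920 via (C,hash)
  {ABC}: card=48000; try (A,hash)→10080, (B,hash)→10160, (A,merge)→16480, (A,nl_idx)→58560, (B,merge)→87440, (A,nl)→385920 …(+1); best=10080 via (A,hash)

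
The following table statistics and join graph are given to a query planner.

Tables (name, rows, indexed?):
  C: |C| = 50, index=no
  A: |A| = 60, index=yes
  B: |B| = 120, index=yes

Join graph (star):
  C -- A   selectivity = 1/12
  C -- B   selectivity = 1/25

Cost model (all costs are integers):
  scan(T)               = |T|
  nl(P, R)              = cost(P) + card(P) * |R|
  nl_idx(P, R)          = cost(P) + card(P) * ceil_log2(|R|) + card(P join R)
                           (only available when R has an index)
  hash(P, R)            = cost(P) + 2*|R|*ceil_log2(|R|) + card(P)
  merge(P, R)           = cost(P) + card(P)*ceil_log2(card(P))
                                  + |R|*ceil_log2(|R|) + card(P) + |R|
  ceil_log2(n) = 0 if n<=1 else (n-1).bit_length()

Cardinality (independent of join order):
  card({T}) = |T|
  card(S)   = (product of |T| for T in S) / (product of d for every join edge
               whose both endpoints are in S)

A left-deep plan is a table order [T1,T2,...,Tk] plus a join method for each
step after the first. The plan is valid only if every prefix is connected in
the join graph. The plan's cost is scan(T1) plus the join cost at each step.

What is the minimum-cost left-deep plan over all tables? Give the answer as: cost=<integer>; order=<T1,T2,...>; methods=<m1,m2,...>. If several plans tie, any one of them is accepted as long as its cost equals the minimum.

cost=1600; order=C,B,A; methods=nl_idx,hash

Selinger DP (subsets sized 1..n):
  {C}: scan cost=50, card=50
  {A}: scan cost=60, card=60
  {B}: scan cost=120, card=120
  {AC}: card=250; try (A,nl_idx)→600, (C,hash)→720, (A,hash)→820, (A,merge)→820, (C,merge)→830, (A,nl)→3050 …(+1); best=600 via (A,nl_idx)
  {BC}: card=240; try (B,nl_idx)→640, (C,hash)→840, (B,merge)→1360, (C,merge)→1430, (B,hash)→1780, (B,nl)→6050 …(+1); best=640 via (B,nl_idx)
  {ABC}: card=1200; try (A,hash)→1600, (B,hash)→2530, (A,merge)→3220, (A,nl_idx)→3280, (B,nl_idx)→3550, (B,merge)→3810 …(+2); best=1600 via (A,hash)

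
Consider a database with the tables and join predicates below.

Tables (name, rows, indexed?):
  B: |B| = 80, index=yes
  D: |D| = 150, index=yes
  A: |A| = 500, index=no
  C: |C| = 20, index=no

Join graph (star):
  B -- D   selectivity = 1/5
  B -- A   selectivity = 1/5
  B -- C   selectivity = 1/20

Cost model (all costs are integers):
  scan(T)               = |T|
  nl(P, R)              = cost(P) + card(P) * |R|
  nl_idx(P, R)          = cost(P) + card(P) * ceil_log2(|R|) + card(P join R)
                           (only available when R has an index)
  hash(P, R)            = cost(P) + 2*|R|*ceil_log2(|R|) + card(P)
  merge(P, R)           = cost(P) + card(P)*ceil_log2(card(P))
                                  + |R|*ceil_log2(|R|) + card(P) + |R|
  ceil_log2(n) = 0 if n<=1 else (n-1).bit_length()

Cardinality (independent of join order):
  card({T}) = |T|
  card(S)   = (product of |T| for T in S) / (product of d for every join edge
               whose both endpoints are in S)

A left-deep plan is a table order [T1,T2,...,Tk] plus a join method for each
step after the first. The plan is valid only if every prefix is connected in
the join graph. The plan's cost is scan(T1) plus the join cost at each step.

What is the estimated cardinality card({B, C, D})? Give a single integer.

2400

Tables in S: B(80), C(20), D(150)
Edges inside S: B-D(d=5), B-C(d=20)
numerator = 80 * 20 * 150 = 240000
denominator = 5 * 20 = 100
card(S) = 240000 / 100 = 2400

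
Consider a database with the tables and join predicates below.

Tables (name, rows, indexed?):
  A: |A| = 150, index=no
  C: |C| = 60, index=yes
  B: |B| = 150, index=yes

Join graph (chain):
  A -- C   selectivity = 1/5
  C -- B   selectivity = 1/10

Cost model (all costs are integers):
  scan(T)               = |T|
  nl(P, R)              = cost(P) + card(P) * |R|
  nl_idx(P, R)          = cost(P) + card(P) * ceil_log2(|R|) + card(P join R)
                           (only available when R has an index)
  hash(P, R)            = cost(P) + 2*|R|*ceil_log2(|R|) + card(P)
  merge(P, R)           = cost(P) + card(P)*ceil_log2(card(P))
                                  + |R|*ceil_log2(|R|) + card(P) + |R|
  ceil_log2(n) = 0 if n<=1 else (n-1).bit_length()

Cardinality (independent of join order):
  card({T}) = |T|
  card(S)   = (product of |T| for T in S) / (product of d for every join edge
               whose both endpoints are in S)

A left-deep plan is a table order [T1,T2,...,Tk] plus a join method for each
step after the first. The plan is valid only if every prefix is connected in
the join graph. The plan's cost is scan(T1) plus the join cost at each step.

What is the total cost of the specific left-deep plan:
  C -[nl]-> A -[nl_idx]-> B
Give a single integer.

step 1: scan C: cost=60, card=60
step 2: join A via nl
    card(P join A) = 60*150/(5) = 1800
    cost = 60 + 60*150 = 9060
step 3: join B via nl_idx
    card(P join B) = 1800*150/(10) = 27000
    cost = 9060 + 1800*8 + 27000 = 50460

50460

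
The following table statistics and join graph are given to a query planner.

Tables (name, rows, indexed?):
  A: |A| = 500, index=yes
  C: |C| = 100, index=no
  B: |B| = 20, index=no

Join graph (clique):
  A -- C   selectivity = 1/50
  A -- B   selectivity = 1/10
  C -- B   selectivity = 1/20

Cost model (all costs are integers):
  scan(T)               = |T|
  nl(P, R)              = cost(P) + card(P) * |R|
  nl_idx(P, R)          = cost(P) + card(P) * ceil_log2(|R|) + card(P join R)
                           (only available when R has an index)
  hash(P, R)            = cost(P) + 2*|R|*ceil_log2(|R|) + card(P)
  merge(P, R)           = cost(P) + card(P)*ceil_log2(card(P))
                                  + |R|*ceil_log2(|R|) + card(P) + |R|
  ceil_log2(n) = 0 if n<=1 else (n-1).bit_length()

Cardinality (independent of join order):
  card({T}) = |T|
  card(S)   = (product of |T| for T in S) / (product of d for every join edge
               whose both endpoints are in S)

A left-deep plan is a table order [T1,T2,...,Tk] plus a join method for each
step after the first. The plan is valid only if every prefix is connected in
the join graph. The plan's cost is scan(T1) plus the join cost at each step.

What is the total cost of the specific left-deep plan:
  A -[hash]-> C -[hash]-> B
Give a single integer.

step 1: scan A: cost=500, card=500
step 2: join C via hash
    card(P join C) = 500*100/(50) = 1000
    cost = 500 + 2*100*7 + 500 = 2400
step 3: join B via hash
    card(P join B) = 1000*20/(10*20) = 100
    cost = 2400 + 2*20*5 + 1000 = 3600

3600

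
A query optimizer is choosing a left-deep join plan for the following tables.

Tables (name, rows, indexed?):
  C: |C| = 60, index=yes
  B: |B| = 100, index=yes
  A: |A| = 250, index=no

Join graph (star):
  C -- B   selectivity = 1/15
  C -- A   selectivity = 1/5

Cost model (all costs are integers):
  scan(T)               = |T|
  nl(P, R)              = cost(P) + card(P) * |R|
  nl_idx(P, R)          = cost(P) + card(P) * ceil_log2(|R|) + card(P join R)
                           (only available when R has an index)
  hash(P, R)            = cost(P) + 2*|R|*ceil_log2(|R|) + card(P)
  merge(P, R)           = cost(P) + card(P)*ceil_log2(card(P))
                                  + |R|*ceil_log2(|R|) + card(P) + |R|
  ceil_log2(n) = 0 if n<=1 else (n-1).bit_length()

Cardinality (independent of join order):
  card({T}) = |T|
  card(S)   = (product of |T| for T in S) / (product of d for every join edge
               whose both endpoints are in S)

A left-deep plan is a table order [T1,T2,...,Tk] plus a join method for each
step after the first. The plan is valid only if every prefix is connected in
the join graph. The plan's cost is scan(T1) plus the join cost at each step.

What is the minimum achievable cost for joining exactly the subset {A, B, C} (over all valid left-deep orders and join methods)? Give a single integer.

Selinger DP over subsets of {A,B,C}:
  {C}: scan cost=60, card=60
  {B}: scan cost=100, card=100
  {A}: scan cost=250, card=250
  {BC}: card=400; try (B,nl_idx)→880, (C,hash)→920, (C,nl_idx)→1100, (B,merge)→1280, (C,merge)→1320, (B,hash)→1520 …(+2); best=880 via (B,nl_idx)
  {AC}: card=3000; try (C,hash)→1220, (A,merge)→2730, (C,merge)→2920, (A,hash)→4120, (C,nl_idx)→4750, (A,nl)→15060 …(+1); best=1220 via (C,hash)
  {ABC}: card=20000; try (A,hash)→5280, (B,hash)→5620, (A,merge)→7130, (B,merge)→41020, (B,nl_idx)→42220, (A,nl)→100880 …(+1); best=5280 via (A,hash)

5280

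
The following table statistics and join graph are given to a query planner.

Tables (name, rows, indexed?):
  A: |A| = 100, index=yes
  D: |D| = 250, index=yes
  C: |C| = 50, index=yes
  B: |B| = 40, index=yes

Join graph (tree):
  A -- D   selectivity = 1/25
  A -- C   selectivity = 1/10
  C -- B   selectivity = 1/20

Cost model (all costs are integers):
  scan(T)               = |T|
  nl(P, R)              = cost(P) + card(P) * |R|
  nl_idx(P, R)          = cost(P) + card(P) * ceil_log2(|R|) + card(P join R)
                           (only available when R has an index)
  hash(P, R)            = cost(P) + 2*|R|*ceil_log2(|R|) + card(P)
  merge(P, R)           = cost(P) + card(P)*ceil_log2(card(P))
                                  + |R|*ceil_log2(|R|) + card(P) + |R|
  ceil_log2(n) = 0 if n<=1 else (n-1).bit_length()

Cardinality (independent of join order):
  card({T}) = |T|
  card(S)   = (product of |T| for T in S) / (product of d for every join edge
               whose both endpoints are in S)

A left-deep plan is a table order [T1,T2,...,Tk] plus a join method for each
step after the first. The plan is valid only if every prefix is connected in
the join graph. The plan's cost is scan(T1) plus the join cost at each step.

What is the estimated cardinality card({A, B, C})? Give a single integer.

Tables in S: A(100), B(40), C(50)
Edges inside S: A-C(d=10), C-B(d=20)
numerator = 100 * 40 * 50 = 200000
denominator = 10 * 20 = 200
card(S) = 200000 / 200 = 1000

1000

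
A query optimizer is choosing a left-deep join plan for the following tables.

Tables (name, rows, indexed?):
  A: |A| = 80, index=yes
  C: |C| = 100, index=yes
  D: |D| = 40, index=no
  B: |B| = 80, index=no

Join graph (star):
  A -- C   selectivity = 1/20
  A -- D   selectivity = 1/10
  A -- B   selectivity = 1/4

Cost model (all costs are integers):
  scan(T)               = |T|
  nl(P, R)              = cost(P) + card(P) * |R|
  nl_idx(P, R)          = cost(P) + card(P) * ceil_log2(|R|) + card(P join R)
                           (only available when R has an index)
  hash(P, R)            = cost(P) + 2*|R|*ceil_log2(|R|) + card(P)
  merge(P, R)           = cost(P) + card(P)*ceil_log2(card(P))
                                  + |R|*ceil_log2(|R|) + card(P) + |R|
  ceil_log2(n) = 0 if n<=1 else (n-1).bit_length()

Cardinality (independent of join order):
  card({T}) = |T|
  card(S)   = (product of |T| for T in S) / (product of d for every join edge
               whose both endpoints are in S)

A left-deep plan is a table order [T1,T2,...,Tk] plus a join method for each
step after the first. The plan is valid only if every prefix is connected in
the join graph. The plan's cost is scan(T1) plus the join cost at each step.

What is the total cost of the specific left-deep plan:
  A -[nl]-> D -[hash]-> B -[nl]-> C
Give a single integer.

step 1: scan A: cost=80, card=80
step 2: join D via nl
    card(P join D) = 80*40/(10) = 320
    cost = 80 + 80*40 = 3280
step 3: join B via hash
    card(P join B) = 320*80/(4) = 6400
    cost = 3280 + 2*80*7 + 320 = 4720
step 4: join C via nl
    card(P join C) = 6400*100/(20) = 32000
    cost = 4720 + 6400*100 = 644720

644720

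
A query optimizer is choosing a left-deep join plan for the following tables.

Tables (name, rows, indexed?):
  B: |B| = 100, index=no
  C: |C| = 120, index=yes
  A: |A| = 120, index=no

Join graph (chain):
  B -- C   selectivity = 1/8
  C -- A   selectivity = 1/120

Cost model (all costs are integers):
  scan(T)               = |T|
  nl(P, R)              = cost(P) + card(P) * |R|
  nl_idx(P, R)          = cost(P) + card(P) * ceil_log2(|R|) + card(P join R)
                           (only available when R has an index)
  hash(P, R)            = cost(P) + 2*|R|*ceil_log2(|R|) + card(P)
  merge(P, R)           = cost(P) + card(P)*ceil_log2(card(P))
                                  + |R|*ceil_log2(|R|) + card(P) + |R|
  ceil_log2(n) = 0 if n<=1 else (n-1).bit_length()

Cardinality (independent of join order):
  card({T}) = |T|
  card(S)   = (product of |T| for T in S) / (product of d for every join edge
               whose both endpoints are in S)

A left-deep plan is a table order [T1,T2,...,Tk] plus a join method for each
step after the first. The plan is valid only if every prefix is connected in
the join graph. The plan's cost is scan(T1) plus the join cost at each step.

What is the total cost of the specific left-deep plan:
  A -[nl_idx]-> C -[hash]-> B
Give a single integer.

step 1: scan A: cost=120, card=120
step 2: join C via nl_idx
    card(P join C) = 120*120/(120) = 120
    cost = 120 + 120*7 + 120 = 1080
step 3: join B via hash
    card(P join B) = 120*100/(8) = 1500
    cost = 1080 + 2*100*7 + 120 = 2600

2600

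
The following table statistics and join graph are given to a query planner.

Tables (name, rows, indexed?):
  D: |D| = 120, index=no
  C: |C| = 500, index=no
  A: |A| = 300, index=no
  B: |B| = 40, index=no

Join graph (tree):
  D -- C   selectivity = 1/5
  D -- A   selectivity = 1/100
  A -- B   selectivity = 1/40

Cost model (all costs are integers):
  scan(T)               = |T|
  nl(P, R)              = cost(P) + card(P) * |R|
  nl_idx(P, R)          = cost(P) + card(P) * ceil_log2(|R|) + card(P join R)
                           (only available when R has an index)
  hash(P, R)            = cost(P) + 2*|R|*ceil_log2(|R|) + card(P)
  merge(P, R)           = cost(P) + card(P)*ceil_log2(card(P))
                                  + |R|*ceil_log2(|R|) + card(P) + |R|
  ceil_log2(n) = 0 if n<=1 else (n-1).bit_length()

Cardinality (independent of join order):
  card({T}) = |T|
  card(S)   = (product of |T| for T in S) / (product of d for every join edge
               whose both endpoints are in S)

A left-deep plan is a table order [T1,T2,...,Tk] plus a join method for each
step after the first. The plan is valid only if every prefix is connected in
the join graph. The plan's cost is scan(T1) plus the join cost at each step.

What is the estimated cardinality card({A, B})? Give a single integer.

300

Tables in S: A(300), B(40)
Edges inside S: A-B(d=40)
numerator = 300 * 40 = 12000
denominator = 40 = 40
card(S) = 12000 / 40 = 300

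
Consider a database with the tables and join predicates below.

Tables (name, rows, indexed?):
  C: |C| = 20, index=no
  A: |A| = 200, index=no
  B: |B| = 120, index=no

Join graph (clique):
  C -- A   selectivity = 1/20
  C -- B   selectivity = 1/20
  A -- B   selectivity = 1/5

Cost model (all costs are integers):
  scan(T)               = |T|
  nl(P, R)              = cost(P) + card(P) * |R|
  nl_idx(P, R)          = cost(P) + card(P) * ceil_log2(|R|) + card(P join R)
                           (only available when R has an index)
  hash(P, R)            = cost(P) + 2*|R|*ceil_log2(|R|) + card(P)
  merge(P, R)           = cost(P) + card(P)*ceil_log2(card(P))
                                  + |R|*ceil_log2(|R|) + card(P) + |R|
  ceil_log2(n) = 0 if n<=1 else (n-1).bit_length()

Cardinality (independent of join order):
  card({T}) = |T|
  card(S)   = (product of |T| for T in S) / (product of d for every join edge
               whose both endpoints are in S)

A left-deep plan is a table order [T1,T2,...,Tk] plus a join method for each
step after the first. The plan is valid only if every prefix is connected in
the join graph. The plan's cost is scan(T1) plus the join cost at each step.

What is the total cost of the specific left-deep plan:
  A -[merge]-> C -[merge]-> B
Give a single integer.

4880

step 1: scan A: cost=200, card=200
step 2: join C via merge
    card(P join C) = 200*20/(20) = 200
    cost = 200 + 200*8 + 20*5 + 200 + 20 = 2120
step 3: join B via merge
    card(P join B) = 200*120/(20*5) = 240
    cost = 2120 + 200*8 + 120*7 + 200 + 120 = 4880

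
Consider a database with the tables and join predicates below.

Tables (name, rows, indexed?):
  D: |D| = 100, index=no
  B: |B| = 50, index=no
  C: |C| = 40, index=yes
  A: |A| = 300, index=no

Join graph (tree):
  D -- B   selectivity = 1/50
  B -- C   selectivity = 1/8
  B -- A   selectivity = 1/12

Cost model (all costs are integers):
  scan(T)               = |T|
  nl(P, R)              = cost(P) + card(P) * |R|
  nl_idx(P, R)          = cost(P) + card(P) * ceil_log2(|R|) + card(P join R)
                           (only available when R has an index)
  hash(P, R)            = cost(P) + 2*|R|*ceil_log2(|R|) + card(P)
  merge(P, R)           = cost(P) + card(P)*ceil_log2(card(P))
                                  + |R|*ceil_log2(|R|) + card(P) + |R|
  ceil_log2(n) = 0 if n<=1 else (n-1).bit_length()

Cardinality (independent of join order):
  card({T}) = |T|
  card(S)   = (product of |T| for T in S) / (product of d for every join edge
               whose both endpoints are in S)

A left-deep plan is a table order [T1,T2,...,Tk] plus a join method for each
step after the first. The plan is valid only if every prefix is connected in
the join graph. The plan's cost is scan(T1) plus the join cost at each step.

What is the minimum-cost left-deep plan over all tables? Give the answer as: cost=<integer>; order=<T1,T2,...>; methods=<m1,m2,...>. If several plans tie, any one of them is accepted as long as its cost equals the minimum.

Selinger DP (subsets sized 1..n):
  {D}: scan cost=100, card=100
  {B}: scan cost=50, card=50
  {C}: scan cost=40, card=40
  {A}: scan cost=300, card=300
  {BD}: card=100; try (B,hash)→800, (D,merge)→1200, (B,merge)→1250, (D,hash)→1500, (D,nl)→5050, (B,nl)→5100; best=800 via (B,hash)
  {BC}: card=250; try (C,hash)→580, (C,nl_idx)→600, (B,merge)→670, (C,merge)→680, (B,hash)→680, (B,nl)→2040 …(+1); best=580 via (C,hash)
  {AB}: card=1250; try (B,hash)→1200, (A,merge)→3400, (B,merge)→3650, (A,hash)→5500, (A,nl)→15050, (B,nl)→15300; best=1200 via (B,hash)
  {BCD}: card=500; try (C,hash)→1380, (C,merge)→1880, (C,nl_idx)→1900, (D,hash)→2230, (D,merge)→3630, (C,nl)→4800 …(+1); best=1380 via (C,hash)
  {ABD}: card=2500; try (D,hash)→3850, (A,merge)→4600, (A,hash)→6300, (D,merge)→17000, (A,nl)→30800, (D,nl)→126200; best=3850 via (D,hash)
  {ABC}: card=6250; try (C,hash)→2930, (A,merge)→5830, (A,hash)→6230, (C,nl_idx)→14950, (C,merge)→16480, (C,nl)→51200 …(+1); best=2930 via (C,hash)
  {ABCD}: card=12500; try (C,hash)→6830, (A,hash)→7280, (A,merge)→9380, (D,hash)→10580, (C,nl_idx)→31350, (C,merge)→36630 …(+4); best=6830 via (C,hash)

cost=6830; order=A,B,D,C; methods=hash,hash,hash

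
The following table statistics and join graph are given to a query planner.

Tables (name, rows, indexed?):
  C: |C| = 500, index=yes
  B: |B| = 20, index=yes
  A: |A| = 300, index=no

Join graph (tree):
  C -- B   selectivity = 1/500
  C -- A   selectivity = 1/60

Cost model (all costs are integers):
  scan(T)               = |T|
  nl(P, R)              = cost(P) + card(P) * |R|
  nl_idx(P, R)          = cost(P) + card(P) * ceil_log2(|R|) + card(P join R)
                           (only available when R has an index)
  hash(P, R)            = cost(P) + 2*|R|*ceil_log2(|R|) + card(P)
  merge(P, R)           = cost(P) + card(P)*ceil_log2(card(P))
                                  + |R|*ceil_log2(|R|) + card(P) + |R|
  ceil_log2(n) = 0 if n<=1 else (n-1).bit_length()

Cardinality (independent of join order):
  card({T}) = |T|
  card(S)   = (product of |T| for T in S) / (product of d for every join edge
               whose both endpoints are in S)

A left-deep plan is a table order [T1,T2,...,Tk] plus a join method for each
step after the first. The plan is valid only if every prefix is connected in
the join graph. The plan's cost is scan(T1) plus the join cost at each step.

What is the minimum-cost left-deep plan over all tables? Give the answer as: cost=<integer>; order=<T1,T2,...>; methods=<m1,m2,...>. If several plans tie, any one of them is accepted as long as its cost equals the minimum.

cost=3340; order=B,C,A; methods=nl_idx,merge

Selinger DP (subsets sized 1..n):
  {C}: scan cost=500, card=500
  {B}: scan cost=20, card=20
  {A}: scan cost=300, card=300
  {BC}: card=20; try (C,nl_idx)→220, (B,hash)→1200, (B,nl_idx)→3020, (C,merge)→5140, (B,merge)→5620, (C,hash)→9040 …(+2); best=220 via (C,nl_idx)
  {AC}: card=2500; try (C,nl_idx)→5500, (A,hash)→6400, (C,merge)→8300, (A,merge)→8500, (C,hash)→9600, (C,nl)→150300 …(+1); best=5500 via (C,nl_idx)
  {ABC}: card=100; try (A,merge)→3340, (A,hash)→5640, (A,nl)→6220, (B,hash)→8200, (B,nl_idx)→18100, (B,merge)→38120 …(+1); best=3340 via (A,merge)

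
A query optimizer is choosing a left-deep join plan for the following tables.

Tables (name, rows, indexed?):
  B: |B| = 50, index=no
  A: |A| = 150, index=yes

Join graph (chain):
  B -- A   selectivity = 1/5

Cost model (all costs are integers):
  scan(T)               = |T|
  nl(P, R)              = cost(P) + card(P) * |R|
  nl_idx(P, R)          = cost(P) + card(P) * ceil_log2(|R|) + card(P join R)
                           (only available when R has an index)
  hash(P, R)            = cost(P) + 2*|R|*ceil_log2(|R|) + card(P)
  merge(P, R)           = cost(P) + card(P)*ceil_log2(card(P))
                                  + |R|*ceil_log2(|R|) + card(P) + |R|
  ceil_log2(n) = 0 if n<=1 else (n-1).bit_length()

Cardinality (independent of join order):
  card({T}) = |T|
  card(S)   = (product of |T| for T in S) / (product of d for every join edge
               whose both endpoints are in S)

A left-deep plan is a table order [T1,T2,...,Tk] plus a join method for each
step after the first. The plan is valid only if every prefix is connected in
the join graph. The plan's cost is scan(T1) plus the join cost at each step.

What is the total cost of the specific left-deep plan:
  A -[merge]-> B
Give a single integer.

step 1: scan A: cost=150, card=150
step 2: join B via merge
    card(P join B) = 150*50/(5) = 1500
    cost = 150 + 150*8 + 50*6 + 150 + 50 = 1850

1850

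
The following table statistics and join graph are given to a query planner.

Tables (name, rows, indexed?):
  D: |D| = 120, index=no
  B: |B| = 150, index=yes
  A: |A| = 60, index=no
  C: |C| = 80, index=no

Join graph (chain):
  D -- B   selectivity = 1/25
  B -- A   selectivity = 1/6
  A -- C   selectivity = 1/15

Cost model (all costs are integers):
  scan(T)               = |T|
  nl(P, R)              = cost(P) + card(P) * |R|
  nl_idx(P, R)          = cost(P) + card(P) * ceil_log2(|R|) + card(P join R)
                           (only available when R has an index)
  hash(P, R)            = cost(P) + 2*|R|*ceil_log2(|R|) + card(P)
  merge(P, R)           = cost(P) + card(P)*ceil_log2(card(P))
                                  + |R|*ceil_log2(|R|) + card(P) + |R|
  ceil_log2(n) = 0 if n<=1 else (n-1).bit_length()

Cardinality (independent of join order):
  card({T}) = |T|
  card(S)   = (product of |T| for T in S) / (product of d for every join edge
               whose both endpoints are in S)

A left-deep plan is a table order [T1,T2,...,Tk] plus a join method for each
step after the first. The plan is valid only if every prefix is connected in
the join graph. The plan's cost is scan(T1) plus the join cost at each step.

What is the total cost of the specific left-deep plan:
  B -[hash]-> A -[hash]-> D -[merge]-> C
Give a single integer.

step 1: scan B: cost=150, card=150
step 2: join A via hash
    card(P join A) = 150*60/(6) = 1500
    cost = 150 + 2*60*6 + 150 = 1020
step 3: join D via hash
    card(P join D) = 1500*120/(25) = 7200
    cost = 1020 + 2*120*7 + 1500 = 4200
step 4: join C via merge
    card(P join C) = 7200*80/(15) = 38400
    cost = 4200 + 7200*13 + 80*7 + 7200 + 80 = 105640

105640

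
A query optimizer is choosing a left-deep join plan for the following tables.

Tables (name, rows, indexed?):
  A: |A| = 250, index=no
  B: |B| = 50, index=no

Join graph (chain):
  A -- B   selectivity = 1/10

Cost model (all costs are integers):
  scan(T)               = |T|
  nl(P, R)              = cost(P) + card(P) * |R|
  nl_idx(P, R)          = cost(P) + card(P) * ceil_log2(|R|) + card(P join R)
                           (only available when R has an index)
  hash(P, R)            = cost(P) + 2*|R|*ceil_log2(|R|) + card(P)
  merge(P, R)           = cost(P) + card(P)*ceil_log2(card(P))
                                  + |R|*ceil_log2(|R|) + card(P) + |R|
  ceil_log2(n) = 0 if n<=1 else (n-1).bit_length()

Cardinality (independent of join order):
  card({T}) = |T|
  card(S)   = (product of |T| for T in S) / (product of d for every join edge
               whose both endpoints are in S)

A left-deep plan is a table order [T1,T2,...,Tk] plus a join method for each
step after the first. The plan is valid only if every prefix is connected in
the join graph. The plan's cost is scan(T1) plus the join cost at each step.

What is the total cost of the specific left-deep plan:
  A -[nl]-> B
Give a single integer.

step 1: scan A: cost=250, card=250
step 2: join B via nl
    card(P join B) = 250*50/(10) = 1250
    cost = 250 + 250*50 = 12750

12750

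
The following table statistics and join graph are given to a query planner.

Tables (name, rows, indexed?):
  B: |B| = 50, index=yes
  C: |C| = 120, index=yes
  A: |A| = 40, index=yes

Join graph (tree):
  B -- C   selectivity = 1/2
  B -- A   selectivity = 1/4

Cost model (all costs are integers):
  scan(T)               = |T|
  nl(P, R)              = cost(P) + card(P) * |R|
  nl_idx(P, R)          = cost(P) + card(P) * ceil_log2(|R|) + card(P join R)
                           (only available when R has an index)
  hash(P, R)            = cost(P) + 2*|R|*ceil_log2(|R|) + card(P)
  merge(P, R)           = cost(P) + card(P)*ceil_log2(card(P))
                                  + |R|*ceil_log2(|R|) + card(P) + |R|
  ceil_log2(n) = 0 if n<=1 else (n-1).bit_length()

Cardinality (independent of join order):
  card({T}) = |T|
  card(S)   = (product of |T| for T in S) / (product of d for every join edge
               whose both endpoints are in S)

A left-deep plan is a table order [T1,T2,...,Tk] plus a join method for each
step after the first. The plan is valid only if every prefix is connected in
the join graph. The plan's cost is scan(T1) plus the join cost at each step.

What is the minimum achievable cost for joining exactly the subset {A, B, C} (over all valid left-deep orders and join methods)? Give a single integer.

Selinger DP over subsets of {A,B,C}:
  {B}: scan cost=50, card=50
  {C}: scan cost=120, card=120
  {A}: scan cost=40, card=40
  {BC}: card=3000; try (B,hash)→840, (C,merge)→1360, (B,merge)→1430, (C,hash)→1780, (C,nl_idx)→3400, (B,nl_idx)→3840 …(+2); best=840 via (B,hash)
  {AB}: card=500; try (A,hash)→580, (B,merge)→670, (B,hash)→680, (A,merge)→680, (B,nl_idx)→780, (A,nl_idx)→850 …(+2); best=580 via (A,hash)
  {ABC}: card=30000; try (C,hash)→2760, (A,hash)→4320, (C,merge)→6540, (C,nl_idx)→34080, (A,merge)→40120, (A,nl_idx)→48840 …(+2); best=2760 via (C,hash)

2760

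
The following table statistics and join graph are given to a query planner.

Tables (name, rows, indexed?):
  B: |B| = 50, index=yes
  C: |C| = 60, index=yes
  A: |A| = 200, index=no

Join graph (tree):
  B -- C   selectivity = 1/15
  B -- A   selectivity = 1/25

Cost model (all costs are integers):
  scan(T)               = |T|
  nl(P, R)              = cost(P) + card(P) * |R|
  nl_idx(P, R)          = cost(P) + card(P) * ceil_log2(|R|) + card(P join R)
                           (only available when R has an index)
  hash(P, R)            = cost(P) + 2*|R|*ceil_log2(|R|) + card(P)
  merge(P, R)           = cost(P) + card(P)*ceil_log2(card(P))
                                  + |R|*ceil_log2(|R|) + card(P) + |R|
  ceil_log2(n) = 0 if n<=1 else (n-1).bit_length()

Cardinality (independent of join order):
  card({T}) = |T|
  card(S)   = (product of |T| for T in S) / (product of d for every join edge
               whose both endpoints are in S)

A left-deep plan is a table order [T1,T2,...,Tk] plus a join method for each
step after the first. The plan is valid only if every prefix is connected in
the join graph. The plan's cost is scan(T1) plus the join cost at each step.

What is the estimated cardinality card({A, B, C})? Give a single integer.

Tables in S: A(200), B(50), C(60)
Edges inside S: B-C(d=15), B-A(d=25)
numerator = 200 * 50 * 60 = 600000
denominator = 15 * 25 = 375
card(S) = 600000 / 375 = 1600

1600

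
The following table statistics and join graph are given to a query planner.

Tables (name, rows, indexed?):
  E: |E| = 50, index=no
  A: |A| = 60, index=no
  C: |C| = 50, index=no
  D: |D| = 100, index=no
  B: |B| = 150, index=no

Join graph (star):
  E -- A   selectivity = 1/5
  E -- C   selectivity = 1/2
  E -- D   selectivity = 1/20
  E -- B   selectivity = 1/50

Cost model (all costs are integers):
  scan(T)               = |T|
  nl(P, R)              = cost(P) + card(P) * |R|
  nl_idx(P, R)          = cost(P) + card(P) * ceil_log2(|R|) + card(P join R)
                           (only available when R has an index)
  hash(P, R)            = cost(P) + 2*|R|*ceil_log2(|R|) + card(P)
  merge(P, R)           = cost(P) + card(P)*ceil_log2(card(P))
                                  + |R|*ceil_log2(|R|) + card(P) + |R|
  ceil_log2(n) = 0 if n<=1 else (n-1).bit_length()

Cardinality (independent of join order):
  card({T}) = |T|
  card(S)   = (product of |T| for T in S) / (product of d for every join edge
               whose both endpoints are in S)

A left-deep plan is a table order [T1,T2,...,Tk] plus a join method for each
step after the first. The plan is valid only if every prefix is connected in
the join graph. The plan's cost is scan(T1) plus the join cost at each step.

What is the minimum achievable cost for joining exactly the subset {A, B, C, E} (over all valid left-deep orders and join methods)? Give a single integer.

4170

Selinger DP over subsets of {A,B,C,E}:
  {E}: scan cost=50, card=50
  {A}: scan cost=60, card=60
  {C}: scan cost=50, card=50
  {B}: scan cost=150, card=150
  {AE}: card=600; try (E,hash)→720, (A,hash)→820, (A,merge)→820, (E,merge)→830, (A,nl)→3050, (E,nl)→3060; best=720 via (E,hash)
  {CE}: card=1250; try (E,hash)→700, (C,hash)→700, (E,merge)→750, (C,merge)→750, (E,nl)→2550, (C,nl)→2550; best=700 via (E,hash)
  {BE}: card=150; try (E,hash)→900, (B,merge)→1750, (E,merge)→1850, (B,hash)→2500, (B,nl)→7550, (E,nl)→7650; best=900 via (E,hash)
  {ACE}: card=15000; try (C,hash)→1920, (A,hash)→2670, (C,merge)→7670, (A,merge)→16120, (C,nl)→30720, (A,nl)→75700; best=1920 via (C,hash)
  {ABE}: card=1800; try (A,hash)→1770, (A,merge)→2670, (B,hash)→3720, (B,merge)→8670, (A,nl)→9900, (B,nl)→90720; best=1770 via (A,hash)
  {BCE}: card=3750; try (C,hash)→1650, (C,merge)→2600, (B,hash)→4350, (C,nl)→8400, (B,merge)→17050, (B,nl)→188200; best=1650 via (C,hash)
  {ABCE}: card=45000; try (C,hash)→4170, (A,hash)→6120, (B,hash)→19320, (C,merge)→23720, (A,merge)→50820, (C,nl)→91770 …(+3); best=4170 via (C,hash)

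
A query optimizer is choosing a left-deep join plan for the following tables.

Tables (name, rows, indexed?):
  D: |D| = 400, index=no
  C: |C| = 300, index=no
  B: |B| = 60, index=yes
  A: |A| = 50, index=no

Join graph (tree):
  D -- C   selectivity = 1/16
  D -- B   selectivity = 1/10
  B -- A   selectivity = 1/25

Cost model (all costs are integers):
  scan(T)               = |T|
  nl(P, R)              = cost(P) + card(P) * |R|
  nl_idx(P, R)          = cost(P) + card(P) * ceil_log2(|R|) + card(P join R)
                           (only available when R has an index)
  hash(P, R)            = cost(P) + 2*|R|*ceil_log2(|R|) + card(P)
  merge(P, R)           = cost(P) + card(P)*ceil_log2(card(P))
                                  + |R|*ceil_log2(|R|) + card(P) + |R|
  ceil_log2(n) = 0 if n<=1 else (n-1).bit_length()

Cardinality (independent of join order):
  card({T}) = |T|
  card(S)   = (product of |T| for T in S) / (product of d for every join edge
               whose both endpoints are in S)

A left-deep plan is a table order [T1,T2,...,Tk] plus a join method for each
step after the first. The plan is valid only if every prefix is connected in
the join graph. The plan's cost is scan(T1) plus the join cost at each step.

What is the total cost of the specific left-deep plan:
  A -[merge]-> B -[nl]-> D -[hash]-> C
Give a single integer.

step 1: scan A: cost=50, card=50
step 2: join B via merge
    card(P join B) = 50*60/(25) = 120
    cost = 50 + 50*6 + 60*6 + 50 + 60 = 820
step 3: join D via nl
    card(P join D) = 120*400/(10) = 4800
    cost = 820 + 120*400 = 48820
step 4: join C via hash
    card(P join C) = 4800*300/(16) = 90000
    cost = 48820 + 2*300*9 + 4800 = 59020

59020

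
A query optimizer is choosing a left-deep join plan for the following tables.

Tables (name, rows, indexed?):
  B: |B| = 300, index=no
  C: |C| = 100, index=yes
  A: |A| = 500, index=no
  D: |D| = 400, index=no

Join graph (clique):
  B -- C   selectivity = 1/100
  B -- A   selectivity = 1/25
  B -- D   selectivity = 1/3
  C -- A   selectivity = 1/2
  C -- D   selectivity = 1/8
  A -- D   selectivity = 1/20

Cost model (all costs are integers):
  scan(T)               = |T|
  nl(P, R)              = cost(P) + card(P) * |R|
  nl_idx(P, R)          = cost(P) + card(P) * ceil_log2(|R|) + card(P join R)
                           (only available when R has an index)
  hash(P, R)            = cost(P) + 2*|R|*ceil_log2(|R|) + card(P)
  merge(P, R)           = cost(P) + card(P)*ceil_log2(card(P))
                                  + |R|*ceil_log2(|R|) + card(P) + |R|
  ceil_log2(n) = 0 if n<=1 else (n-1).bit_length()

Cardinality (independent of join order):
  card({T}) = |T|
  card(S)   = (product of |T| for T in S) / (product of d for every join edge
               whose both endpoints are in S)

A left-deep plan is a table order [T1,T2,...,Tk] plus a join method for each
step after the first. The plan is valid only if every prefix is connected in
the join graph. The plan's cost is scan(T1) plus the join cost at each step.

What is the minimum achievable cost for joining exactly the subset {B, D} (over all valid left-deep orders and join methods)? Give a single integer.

Selinger DP over subsets of {B,D}:
  {B}: scan cost=300, card=300
  {D}: scan cost=400, card=400
  {BD}: card=40000; try (B,hash)→6200, (D,merge)→7300, (B,merge)→7400, (D,hash)→7800, (D,nl)→120300, (B,nl)→120400; best=6200 via (B,hash)

6200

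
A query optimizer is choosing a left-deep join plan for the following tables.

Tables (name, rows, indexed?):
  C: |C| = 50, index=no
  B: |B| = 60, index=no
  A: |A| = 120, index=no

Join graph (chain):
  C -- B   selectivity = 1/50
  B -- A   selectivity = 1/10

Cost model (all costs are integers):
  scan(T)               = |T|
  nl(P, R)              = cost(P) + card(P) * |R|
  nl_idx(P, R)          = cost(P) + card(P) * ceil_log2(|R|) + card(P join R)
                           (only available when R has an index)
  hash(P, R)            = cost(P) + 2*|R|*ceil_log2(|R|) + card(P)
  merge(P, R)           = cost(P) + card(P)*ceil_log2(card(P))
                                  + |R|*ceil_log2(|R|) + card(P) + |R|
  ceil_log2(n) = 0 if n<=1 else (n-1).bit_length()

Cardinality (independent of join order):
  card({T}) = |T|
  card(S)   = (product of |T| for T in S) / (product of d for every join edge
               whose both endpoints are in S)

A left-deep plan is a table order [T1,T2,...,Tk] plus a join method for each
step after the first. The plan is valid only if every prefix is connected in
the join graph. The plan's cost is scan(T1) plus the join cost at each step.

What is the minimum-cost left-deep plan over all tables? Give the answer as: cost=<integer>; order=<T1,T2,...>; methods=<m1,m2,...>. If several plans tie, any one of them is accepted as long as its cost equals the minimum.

Selinger DP (subsets sized 1..n):
  {C}: scan cost=50, card=50
  {B}: scan cost=60, card=60
  {A}: scan cost=120, card=120
  {BC}: card=60; try (C,hash)→720, (B,hash)→820, (B,merge)→820, (C,merge)→830, (B,nl)→3050, (C,nl)→3060; best=720 via (C,hash)
  {AB}: card=720; try (B,hash)→960, (A,merge)→1440, (B,merge)→1500, (A,hash)→1800, (A,nl)→7260, (B,nl)→7320; best=960 via (B,hash)
  {ABC}: card=720; try (A,merge)→2100, (C,hash)→2280, (A,hash)→2460, (A,nl)→7920, (C,merge)→9230, (C,nl)→36960; best=2100 via (A,merge)

cost=2100; order=B,C,A; methods=hash,merge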